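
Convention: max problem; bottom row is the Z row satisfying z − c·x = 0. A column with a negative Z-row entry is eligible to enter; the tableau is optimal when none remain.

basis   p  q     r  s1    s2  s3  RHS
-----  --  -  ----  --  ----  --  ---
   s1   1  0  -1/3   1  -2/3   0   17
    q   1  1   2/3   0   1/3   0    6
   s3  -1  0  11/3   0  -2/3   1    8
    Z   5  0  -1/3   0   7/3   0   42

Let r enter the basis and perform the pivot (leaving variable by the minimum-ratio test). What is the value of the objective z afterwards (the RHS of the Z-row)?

Ratio test on column r — row 1: entry -1/3 ≤ 0; row 2: 6/(2/3) = 9; row 3: 8/(11/3) = 24/11. Minimum is 24/11 at row 3 (s3 leaves); pivot element 11/3.
Pivot on row 3; the Z-row RHS becomes 42 − (-1/3)·(24/11) = 470/11.

470/11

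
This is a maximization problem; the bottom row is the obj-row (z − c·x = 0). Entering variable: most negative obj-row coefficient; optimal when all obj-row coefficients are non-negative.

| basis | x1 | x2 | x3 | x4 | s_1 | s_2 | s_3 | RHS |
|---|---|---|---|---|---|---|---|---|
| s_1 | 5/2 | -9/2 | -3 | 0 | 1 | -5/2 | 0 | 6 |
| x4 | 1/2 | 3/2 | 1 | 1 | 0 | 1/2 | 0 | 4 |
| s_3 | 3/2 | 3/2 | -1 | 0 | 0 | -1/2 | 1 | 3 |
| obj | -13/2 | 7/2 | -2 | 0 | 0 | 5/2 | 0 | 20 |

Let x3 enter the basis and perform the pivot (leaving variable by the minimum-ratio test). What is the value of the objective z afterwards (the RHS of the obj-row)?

Ratio test on column x3 — row 1: entry -3 ≤ 0; row 2: 4/1 = 4; row 3: entry -1 ≤ 0. Minimum is 4 at row 2 (x4 leaves); pivot element 1.
Pivot on row 2; the obj-row RHS becomes 20 − (-2)·4 = 28.

28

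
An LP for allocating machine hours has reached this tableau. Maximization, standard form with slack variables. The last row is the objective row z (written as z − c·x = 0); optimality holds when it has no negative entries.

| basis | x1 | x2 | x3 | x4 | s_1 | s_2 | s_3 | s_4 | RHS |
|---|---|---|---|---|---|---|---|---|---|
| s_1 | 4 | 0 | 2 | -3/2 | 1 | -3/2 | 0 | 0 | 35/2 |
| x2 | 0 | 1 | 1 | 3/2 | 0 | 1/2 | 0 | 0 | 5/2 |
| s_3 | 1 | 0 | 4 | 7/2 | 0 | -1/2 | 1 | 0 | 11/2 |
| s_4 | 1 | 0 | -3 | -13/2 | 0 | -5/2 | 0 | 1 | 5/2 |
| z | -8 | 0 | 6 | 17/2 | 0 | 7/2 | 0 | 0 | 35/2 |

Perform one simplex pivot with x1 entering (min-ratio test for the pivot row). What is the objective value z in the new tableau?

Ratio test on column x1 — row 1: (35/2)/4 = 35/8; row 2: entry 0 ≤ 0; row 3: (11/2)/1 = 11/2; row 4: (5/2)/1 = 5/2. Minimum is 5/2 at row 4 (s_4 leaves); pivot element 1.
Pivot on row 4; the z-row RHS becomes 35/2 − (-8)·(5/2) = 75/2.

75/2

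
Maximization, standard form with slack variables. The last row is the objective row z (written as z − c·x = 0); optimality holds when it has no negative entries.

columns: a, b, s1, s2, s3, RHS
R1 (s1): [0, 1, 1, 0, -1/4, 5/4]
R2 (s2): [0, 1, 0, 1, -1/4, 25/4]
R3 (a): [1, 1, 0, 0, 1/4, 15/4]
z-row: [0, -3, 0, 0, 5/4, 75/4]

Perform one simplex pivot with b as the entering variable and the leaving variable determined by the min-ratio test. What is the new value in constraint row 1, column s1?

Ratio test on column b — row 1: (5/4)/1 = 5/4; row 2: (25/4)/1 = 25/4; row 3: (15/4)/1 = 15/4. Minimum is 5/4 at row 1 (s1 leaves); pivot element 1.
Divide row 1 by 1; eliminate column b from the other rows.
In the new row 1, the s1 entry is the old entry divided by the pivot: 1/1 = 1.

1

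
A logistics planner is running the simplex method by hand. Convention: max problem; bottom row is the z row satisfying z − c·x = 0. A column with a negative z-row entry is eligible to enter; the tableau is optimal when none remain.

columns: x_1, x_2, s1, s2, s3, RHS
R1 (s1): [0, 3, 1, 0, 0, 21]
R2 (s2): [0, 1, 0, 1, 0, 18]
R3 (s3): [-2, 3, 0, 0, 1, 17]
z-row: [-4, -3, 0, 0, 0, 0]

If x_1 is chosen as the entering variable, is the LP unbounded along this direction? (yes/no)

Every constraint-row entry in column x_1 is ≤ 0, so increasing x_1 is unbounded.

yes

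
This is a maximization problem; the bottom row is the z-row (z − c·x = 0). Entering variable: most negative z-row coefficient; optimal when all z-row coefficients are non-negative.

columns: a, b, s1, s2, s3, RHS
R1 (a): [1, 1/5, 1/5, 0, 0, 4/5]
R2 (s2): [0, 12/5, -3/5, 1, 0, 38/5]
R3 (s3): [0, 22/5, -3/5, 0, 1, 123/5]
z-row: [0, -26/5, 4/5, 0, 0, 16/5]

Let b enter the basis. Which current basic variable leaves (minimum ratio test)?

s2

Column b entries and ratios — a: (4/5)/(1/5) = 4; s2: (38/5)/(12/5) = 19/6; s3: (123/5)/(22/5) = 123/22.
Smallest ratio is 19/6 in the row of s2, so s2 leaves.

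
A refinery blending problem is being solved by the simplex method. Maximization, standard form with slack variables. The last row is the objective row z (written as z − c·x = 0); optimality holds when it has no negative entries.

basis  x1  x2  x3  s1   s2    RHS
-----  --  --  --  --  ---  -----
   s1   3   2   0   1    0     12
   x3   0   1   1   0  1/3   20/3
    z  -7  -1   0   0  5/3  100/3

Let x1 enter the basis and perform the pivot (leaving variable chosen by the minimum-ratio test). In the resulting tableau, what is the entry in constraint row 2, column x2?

Ratio test on column x1 — row 1: 12/3 = 4; row 2: entry 0 ≤ 0. Minimum is 4 at row 1 (s1 leaves); pivot element 3.
Divide row 1 by 3; eliminate column x1 from the other rows.
Row 2 update in column x2: 1 − 0·(2/3) = 1.

1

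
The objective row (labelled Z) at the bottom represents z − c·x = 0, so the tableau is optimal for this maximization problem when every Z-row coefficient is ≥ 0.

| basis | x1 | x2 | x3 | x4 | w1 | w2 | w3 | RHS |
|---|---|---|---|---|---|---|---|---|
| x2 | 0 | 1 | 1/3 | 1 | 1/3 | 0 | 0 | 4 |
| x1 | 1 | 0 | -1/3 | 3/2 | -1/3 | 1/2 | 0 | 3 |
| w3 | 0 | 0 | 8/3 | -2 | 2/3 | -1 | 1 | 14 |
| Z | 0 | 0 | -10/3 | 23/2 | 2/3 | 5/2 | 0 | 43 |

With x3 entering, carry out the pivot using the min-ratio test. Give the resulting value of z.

Ratio test on column x3 — row 1: 4/(1/3) = 12; row 2: entry -1/3 ≤ 0; row 3: 14/(8/3) = 21/4. Minimum is 21/4 at row 3 (w3 leaves); pivot element 8/3.
Pivot on row 3; the Z-row RHS becomes 43 − (-10/3)·(21/4) = 121/2.

121/2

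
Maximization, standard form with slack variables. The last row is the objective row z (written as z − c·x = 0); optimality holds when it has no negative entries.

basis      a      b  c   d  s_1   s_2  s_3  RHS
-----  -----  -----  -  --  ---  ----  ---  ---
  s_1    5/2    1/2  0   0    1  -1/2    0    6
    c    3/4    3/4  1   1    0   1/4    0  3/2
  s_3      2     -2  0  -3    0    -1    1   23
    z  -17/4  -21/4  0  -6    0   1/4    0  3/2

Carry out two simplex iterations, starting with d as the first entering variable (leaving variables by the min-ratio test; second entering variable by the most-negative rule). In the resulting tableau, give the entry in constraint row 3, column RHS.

Ratio test on column d — row 1: entry 0 ≤ 0; row 2: (3/2)/1 = 3/2; row 3: entry -3 ≤ 0. Minimum is 3/2 at row 2 (c leaves); pivot element 1.
Divide row 2 by 1; eliminate column d from the other rows.
Second iteration: most negative z-row entry is -3/4 in column b, so b enters.
Ratio test on column b — row 1: 6/(1/2) = 12; row 2: (3/2)/(3/4) = 2; row 3: (55/2)/(1/4) = 110. Minimum is 2 at row 2 (d leaves); pivot element 3/4.
Divide row 2 by 3/4; eliminate column b from the other rows.
After both pivots, the entry at constraint row 3, column RHS is 27.

27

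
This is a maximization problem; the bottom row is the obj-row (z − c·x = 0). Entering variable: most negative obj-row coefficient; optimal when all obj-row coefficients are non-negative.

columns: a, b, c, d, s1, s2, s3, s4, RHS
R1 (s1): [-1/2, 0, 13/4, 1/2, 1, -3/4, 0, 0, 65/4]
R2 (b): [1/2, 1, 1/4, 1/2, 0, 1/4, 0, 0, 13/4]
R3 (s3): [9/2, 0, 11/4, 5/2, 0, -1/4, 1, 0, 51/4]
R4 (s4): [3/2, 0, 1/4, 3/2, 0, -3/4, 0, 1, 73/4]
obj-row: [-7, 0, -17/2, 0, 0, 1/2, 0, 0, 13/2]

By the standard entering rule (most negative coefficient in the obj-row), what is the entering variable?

c

Negative obj-row entries: a: -7, c: -17/2.
The most negative is -17/2 in column c, so c enters.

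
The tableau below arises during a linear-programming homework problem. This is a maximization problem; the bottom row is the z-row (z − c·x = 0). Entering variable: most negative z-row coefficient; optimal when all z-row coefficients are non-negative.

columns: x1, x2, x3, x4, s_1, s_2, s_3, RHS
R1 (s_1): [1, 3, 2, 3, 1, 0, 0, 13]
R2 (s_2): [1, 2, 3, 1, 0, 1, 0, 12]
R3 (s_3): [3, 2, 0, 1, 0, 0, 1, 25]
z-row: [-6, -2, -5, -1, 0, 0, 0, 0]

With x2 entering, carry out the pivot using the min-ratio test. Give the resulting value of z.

26/3

Ratio test on column x2 — row 1: 13/3 = 13/3; row 2: 12/2 = 6; row 3: 25/2 = 25/2. Minimum is 13/3 at row 1 (s_1 leaves); pivot element 3.
Pivot on row 1; the z-row RHS becomes 0 − (-2)·(13/3) = 26/3.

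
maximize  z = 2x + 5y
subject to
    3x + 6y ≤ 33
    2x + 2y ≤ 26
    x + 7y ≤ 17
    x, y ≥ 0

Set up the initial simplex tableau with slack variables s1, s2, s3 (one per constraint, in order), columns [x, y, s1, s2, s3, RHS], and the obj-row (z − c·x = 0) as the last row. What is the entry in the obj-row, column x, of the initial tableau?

-2

The obj-row carries the negated objective coefficients: the x entry is -2.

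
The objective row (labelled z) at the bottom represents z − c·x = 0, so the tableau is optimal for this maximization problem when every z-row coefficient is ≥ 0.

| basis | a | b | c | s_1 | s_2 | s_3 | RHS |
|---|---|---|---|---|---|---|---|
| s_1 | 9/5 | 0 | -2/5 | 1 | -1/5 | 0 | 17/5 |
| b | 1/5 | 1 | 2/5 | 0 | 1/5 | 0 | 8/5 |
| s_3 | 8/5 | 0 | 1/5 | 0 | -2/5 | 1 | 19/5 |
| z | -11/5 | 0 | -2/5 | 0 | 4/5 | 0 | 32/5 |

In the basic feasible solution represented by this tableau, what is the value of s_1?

17/5

s_1 is basic (row 1); its value is the RHS of that row, 17/5.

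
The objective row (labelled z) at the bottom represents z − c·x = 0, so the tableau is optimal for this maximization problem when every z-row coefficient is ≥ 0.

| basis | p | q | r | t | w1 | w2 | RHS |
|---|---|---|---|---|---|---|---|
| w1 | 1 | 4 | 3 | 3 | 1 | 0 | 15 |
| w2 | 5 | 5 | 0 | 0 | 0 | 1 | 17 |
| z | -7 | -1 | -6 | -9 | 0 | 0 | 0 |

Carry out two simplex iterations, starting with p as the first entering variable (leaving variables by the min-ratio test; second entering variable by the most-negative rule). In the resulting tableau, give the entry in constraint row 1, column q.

Ratio test on column p — row 1: 15/1 = 15; row 2: 17/5 = 17/5. Minimum is 17/5 at row 2 (w2 leaves); pivot element 5.
Divide row 2 by 5; eliminate column p from the other rows.
Second iteration: most negative z-row entry is -9 in column t, so t enters.
Ratio test on column t — row 1: (58/5)/3 = 58/15; row 2: entry 0 ≤ 0. Minimum is 58/15 at row 1 (w1 leaves); pivot element 3.
Divide row 1 by 3; eliminate column t from the other rows.
After both pivots, the entry at constraint row 1, column q is 1.

1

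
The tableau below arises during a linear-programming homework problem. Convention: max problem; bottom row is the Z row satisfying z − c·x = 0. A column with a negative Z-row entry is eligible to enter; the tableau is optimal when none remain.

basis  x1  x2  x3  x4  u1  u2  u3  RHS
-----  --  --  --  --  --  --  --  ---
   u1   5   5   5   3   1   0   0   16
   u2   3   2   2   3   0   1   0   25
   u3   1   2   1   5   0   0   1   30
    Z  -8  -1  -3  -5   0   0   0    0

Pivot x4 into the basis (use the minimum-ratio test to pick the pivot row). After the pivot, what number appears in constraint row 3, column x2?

-19/3

Ratio test on column x4 — row 1: 16/3 = 16/3; row 2: 25/3 = 25/3; row 3: 30/5 = 6. Minimum is 16/3 at row 1 (u1 leaves); pivot element 3.
Divide row 1 by 3; eliminate column x4 from the other rows.
Row 3 update in column x2: 2 − 5·(5/3) = -19/3.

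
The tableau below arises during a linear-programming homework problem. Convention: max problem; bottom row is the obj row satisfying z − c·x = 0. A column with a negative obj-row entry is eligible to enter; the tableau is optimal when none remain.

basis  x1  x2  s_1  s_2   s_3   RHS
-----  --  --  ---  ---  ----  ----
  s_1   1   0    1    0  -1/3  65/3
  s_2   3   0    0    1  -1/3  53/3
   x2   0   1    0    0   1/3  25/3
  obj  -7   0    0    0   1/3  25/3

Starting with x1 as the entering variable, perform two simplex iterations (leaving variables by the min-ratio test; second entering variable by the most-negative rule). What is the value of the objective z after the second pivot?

Ratio test on column x1 — row 1: (65/3)/1 = 65/3; row 2: (53/3)/3 = 53/9; row 3: entry 0 ≤ 0. Minimum is 53/9 at row 2 (s_2 leaves); pivot element 3.
Pivot on row 2; the obj-row RHS becomes 25/3 − (-7)·(53/9) = 446/9.
Next entering variable (most negative obj-row entry -4/9): s_3.
Ratio test on column s_3 — row 1: entry -2/9 ≤ 0; row 2: entry -1/9 ≤ 0; row 3: (25/3)/(1/3) = 25. Minimum is 25 at row 3 (x2 leaves); pivot element 1/3.
After the second pivot the obj-row RHS is 446/9 − (-4/9)·25 = 182/3.

182/3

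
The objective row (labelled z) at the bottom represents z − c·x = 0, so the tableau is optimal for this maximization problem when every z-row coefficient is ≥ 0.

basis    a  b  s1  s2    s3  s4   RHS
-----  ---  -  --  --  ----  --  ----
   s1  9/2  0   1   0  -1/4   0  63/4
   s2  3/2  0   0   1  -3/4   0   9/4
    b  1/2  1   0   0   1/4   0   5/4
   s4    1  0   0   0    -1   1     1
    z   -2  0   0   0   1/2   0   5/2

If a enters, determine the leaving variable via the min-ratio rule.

s4

Column a entries and ratios — s1: (63/4)/(9/2) = 7/2; s2: (9/4)/(3/2) = 3/2; b: (5/4)/(1/2) = 5/2; s4: 1/1 = 1.
Smallest ratio is 1 in the row of s4, so s4 leaves.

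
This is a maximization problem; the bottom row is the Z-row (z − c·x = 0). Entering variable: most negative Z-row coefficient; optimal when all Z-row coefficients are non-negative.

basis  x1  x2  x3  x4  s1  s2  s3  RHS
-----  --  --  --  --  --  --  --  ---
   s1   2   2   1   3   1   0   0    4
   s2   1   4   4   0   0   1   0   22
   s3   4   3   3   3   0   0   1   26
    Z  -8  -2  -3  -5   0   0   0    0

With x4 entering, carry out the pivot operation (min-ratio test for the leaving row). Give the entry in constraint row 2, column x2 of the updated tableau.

4

Ratio test on column x4 — row 1: 4/3 = 4/3; row 2: entry 0 ≤ 0; row 3: 26/3 = 26/3. Minimum is 4/3 at row 1 (s1 leaves); pivot element 3.
Divide row 1 by 3; eliminate column x4 from the other rows.
Row 2 update in column x2: 4 − 0·(2/3) = 4.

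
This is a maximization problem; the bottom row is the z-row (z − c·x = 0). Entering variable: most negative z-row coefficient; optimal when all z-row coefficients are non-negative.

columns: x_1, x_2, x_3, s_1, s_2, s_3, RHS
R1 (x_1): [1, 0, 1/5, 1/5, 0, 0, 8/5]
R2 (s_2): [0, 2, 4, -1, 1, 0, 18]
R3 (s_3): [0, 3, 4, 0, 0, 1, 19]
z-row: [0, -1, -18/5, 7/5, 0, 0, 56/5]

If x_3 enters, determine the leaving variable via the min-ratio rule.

s_2

Column x_3 entries and ratios — x_1: (8/5)/(1/5) = 8; s_2: 18/4 = 9/2; s_3: 19/4 = 19/4.
Smallest ratio is 9/2 in the row of s_2, so s_2 leaves.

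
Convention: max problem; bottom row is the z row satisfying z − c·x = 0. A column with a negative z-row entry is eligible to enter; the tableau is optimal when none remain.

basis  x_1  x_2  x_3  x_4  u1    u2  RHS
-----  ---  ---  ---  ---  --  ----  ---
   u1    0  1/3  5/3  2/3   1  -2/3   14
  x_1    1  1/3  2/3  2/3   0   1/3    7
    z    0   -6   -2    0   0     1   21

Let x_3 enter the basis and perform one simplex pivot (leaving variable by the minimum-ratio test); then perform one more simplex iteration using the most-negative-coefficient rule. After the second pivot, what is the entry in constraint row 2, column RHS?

Ratio test on column x_3 — row 1: 14/(5/3) = 42/5; row 2: 7/(2/3) = 21/2. Minimum is 42/5 at row 1 (u1 leaves); pivot element 5/3.
Divide row 1 by 5/3; eliminate column x_3 from the other rows.
Second iteration: most negative z-row entry is -28/5 in column x_2, so x_2 enters.
Ratio test on column x_2 — row 1: (42/5)/(1/5) = 42; row 2: (7/5)/(1/5) = 7. Minimum is 7 at row 2 (x_1 leaves); pivot element 1/5.
Divide row 2 by 1/5; eliminate column x_2 from the other rows.
After both pivots, the entry at constraint row 2, column RHS is 7.

7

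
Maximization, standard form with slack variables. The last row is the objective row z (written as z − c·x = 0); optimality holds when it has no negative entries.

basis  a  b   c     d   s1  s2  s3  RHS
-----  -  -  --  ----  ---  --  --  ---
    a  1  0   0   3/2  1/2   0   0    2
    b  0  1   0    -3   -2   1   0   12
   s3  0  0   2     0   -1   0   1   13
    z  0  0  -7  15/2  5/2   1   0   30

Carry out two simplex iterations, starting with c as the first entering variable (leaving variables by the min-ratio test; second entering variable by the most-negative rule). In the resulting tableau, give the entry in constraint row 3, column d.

Ratio test on column c — row 1: entry 0 ≤ 0; row 2: entry 0 ≤ 0; row 3: 13/2 = 13/2. Minimum is 13/2 at row 3 (s3 leaves); pivot element 2.
Divide row 3 by 2; eliminate column c from the other rows.
Second iteration: most negative z-row entry is -1 in column s1, so s1 enters.
Ratio test on column s1 — row 1: 2/(1/2) = 4; row 2: entry -2 ≤ 0; row 3: entry -1/2 ≤ 0. Minimum is 4 at row 1 (a leaves); pivot element 1/2.
Divide row 1 by 1/2; eliminate column s1 from the other rows.
After both pivots, the entry at constraint row 3, column d is 3/2.

3/2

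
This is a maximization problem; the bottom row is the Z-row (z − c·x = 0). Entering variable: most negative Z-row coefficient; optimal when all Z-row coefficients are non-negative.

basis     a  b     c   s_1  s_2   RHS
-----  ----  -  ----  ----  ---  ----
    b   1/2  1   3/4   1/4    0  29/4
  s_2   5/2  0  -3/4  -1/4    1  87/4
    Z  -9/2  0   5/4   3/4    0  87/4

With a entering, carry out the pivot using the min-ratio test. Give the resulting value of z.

609/10

Ratio test on column a — row 1: (29/4)/(1/2) = 29/2; row 2: (87/4)/(5/2) = 87/10. Minimum is 87/10 at row 2 (s_2 leaves); pivot element 5/2.
Pivot on row 2; the Z-row RHS becomes 87/4 − (-9/2)·(87/10) = 609/10.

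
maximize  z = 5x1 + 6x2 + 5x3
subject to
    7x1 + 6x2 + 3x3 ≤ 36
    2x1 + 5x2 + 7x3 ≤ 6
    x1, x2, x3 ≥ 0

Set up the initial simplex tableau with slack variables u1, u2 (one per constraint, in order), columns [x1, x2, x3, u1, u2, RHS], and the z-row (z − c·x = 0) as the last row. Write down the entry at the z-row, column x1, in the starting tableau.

The z-row carries the negated objective coefficients: the x1 entry is -5.

-5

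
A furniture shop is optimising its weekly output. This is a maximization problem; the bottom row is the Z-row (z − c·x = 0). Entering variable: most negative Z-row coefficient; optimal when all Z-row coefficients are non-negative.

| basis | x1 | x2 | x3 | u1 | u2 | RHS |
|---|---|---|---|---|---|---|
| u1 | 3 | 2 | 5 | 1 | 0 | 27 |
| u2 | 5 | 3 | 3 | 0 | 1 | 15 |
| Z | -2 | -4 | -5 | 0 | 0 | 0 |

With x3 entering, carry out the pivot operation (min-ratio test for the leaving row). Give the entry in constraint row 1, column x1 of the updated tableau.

Ratio test on column x3 — row 1: 27/5 = 27/5; row 2: 15/3 = 5. Minimum is 5 at row 2 (u2 leaves); pivot element 3.
Divide row 2 by 3; eliminate column x3 from the other rows.
Row 1 update in column x1: 3 − 5·(5/3) = -16/3.

-16/3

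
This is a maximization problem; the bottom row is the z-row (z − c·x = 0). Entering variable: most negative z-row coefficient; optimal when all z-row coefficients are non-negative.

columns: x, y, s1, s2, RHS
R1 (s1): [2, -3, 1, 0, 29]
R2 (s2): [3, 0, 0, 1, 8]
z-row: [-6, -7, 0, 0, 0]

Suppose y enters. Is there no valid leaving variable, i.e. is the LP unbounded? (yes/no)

Every constraint-row entry in column y is ≤ 0, so increasing y is unbounded.

yes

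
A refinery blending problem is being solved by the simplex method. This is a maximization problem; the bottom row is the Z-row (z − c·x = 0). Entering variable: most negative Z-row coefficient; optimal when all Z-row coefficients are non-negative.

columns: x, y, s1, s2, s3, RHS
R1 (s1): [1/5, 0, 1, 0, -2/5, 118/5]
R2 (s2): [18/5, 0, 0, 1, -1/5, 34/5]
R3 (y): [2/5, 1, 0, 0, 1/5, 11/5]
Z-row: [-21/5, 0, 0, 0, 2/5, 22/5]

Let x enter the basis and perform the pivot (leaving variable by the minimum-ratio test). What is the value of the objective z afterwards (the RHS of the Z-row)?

Ratio test on column x — row 1: (118/5)/(1/5) = 118; row 2: (34/5)/(18/5) = 17/9; row 3: (11/5)/(2/5) = 11/2. Minimum is 17/9 at row 2 (s2 leaves); pivot element 18/5.
Pivot on row 2; the Z-row RHS becomes 22/5 − (-21/5)·(17/9) = 37/3.

37/3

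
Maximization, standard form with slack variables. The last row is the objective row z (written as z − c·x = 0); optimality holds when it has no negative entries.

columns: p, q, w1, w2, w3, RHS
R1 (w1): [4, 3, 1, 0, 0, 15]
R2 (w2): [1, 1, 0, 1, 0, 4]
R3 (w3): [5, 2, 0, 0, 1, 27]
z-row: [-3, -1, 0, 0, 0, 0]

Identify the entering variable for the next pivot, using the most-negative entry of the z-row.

Negative z-row entries: p: -3, q: -1.
The most negative is -3 in column p, so p enters.

p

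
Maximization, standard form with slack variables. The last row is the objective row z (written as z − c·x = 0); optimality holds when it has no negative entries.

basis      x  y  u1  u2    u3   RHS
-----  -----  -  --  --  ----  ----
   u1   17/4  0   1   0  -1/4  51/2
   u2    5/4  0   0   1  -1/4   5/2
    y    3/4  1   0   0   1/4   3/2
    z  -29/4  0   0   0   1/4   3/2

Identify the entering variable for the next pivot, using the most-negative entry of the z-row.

Negative z-row entries: x: -29/4.
The most negative is -29/4 in column x, so x enters.

x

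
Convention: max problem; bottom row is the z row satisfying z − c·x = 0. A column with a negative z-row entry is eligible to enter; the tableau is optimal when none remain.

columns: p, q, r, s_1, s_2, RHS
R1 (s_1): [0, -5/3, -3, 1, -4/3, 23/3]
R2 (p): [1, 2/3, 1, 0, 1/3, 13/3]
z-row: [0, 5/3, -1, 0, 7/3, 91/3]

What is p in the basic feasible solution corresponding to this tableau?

13/3

p is basic (row 2); its value is the RHS of that row, 13/3.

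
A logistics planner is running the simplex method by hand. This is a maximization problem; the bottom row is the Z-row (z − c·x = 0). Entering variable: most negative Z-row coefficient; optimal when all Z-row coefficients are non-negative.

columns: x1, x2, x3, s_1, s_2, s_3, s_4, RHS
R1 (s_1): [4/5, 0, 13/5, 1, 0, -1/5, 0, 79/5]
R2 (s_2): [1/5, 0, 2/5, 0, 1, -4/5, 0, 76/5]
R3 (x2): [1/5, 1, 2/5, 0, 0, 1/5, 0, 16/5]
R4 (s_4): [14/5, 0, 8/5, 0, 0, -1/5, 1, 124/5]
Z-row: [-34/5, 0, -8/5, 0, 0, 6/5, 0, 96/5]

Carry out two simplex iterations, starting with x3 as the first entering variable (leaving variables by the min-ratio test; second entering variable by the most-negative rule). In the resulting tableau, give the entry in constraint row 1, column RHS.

61/15

Ratio test on column x3 — row 1: (79/5)/(13/5) = 79/13; row 2: (76/5)/(2/5) = 38; row 3: (16/5)/(2/5) = 8; row 4: (124/5)/(8/5) = 31/2. Minimum is 79/13 at row 1 (s_1 leaves); pivot element 13/5.
Divide row 1 by 13/5; eliminate column x3 from the other rows.
Second iteration: most negative Z-row entry is -82/13 in column x1, so x1 enters.
Ratio test on column x1 — row 1: (79/13)/(4/13) = 79/4; row 2: (166/13)/(1/13) = 166; row 3: (10/13)/(1/13) = 10; row 4: (196/13)/(30/13) = 98/15. Minimum is 98/15 at row 4 (s_4 leaves); pivot element 30/13.
Divide row 4 by 30/13; eliminate column x1 from the other rows.
After both pivots, the entry at constraint row 1, column RHS is 61/15.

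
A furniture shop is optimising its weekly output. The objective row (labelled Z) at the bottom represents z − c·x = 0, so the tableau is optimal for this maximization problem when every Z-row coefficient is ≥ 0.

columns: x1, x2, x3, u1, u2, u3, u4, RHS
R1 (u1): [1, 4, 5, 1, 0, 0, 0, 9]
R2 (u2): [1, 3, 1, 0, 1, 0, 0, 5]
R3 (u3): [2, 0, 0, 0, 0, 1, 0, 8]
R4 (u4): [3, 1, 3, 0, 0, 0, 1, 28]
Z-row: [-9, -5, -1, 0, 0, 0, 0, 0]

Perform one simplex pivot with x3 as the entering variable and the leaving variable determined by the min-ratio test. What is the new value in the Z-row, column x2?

-21/5

Ratio test on column x3 — row 1: 9/5 = 9/5; row 2: 5/1 = 5; row 3: entry 0 ≤ 0; row 4: 28/3 = 28/3. Minimum is 9/5 at row 1 (u1 leaves); pivot element 5.
Divide row 1 by 5; eliminate column x3 from the other rows.
Z-row update in column x2: -5 − (-1)·(4/5) = -21/5.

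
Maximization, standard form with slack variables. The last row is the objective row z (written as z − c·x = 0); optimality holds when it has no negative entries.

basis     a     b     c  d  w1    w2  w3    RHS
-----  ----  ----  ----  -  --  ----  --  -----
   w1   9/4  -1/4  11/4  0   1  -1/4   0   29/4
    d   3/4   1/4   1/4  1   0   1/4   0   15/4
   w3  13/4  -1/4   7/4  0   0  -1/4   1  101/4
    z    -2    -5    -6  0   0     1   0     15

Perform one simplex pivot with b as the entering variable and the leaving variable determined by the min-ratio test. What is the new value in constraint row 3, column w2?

Ratio test on column b — row 1: entry -1/4 ≤ 0; row 2: (15/4)/(1/4) = 15; row 3: entry -1/4 ≤ 0. Minimum is 15 at row 2 (d leaves); pivot element 1/4.
Divide row 2 by 1/4; eliminate column b from the other rows.
Row 3 update in column w2: -1/4 − (-1/4)·1 = 0.

0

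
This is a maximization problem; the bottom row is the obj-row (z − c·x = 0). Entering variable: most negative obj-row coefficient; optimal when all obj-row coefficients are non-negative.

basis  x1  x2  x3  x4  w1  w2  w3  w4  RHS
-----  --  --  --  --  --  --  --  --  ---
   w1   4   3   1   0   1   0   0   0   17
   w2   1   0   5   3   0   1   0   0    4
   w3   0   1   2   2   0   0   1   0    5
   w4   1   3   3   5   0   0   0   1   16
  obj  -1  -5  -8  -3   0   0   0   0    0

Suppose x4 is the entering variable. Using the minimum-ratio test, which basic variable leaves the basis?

Column x4 entries and ratios — w1: 0 ≤ 0, skip; w2: 4/3 = 4/3; w3: 5/2 = 5/2; w4: 16/5 = 16/5.
Smallest ratio is 4/3 in the row of w2, so w2 leaves.

w2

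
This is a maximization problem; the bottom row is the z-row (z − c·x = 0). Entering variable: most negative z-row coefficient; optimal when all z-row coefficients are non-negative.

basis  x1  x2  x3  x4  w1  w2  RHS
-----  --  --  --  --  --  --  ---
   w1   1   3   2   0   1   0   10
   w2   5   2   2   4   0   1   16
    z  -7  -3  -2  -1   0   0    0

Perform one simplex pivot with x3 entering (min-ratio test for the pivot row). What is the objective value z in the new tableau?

10

Ratio test on column x3 — row 1: 10/2 = 5; row 2: 16/2 = 8. Minimum is 5 at row 1 (w1 leaves); pivot element 2.
Pivot on row 1; the z-row RHS becomes 0 − (-2)·5 = 10.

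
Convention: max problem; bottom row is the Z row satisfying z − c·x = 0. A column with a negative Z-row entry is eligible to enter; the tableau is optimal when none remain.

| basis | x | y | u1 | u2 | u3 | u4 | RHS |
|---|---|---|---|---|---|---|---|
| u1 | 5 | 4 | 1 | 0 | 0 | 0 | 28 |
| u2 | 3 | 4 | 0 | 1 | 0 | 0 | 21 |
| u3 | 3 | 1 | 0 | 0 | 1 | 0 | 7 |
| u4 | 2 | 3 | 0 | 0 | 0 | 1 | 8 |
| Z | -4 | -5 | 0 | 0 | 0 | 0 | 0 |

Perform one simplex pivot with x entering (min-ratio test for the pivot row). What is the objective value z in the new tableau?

28/3

Ratio test on column x — row 1: 28/5 = 28/5; row 2: 21/3 = 7; row 3: 7/3 = 7/3; row 4: 8/2 = 4. Minimum is 7/3 at row 3 (u3 leaves); pivot element 3.
Pivot on row 3; the Z-row RHS becomes 0 − (-4)·(7/3) = 28/3.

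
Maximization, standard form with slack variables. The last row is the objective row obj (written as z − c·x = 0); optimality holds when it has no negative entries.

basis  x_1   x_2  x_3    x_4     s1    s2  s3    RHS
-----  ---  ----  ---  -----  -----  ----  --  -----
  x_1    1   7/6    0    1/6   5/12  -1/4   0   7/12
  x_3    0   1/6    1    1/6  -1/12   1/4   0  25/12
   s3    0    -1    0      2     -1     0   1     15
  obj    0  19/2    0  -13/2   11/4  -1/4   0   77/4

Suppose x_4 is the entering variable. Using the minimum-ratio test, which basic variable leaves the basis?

Column x_4 entries and ratios — x_1: (7/12)/(1/6) = 7/2; x_3: (25/12)/(1/6) = 25/2; s3: 15/2 = 15/2.
Smallest ratio is 7/2 in the row of x_1, so x_1 leaves.

x_1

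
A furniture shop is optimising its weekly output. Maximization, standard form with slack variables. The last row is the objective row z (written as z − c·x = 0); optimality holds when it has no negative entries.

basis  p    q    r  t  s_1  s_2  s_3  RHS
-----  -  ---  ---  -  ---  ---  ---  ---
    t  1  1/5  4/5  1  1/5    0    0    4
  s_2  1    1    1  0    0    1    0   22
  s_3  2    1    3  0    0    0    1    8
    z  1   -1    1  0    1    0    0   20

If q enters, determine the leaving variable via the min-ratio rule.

Column q entries and ratios — t: 4/(1/5) = 20; s_2: 22/1 = 22; s_3: 8/1 = 8.
Smallest ratio is 8 in the row of s_3, so s_3 leaves.

s_3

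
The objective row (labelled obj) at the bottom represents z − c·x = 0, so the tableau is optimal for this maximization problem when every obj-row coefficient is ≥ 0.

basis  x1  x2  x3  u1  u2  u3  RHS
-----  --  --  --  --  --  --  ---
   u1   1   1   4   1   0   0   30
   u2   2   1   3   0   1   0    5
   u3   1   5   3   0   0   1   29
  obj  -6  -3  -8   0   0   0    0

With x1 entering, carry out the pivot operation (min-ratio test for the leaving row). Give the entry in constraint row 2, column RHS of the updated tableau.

Ratio test on column x1 — row 1: 30/1 = 30; row 2: 5/2 = 5/2; row 3: 29/1 = 29. Minimum is 5/2 at row 2 (u2 leaves); pivot element 2.
Divide row 2 by 2; eliminate column x1 from the other rows.
In the new row 2, the RHS entry is the old entry divided by the pivot: 5/2 = 5/2.

5/2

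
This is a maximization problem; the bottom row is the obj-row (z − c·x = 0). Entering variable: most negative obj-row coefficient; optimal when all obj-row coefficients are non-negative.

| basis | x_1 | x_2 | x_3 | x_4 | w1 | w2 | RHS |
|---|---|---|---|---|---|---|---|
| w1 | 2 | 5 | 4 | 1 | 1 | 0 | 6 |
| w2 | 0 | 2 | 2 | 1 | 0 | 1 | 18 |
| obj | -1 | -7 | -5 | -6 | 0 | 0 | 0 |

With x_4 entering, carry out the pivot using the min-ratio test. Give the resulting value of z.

36

Ratio test on column x_4 — row 1: 6/1 = 6; row 2: 18/1 = 18. Minimum is 6 at row 1 (w1 leaves); pivot element 1.
Pivot on row 1; the obj-row RHS becomes 0 − (-6)·6 = 36.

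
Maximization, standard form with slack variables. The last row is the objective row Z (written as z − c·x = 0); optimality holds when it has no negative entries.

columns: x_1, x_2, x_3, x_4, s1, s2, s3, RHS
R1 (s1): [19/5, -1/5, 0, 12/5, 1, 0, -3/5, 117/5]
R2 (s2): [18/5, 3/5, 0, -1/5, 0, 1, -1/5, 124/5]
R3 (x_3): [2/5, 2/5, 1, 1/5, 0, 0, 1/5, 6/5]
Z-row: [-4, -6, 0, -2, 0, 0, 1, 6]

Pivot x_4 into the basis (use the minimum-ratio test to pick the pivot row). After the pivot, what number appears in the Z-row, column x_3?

10

Ratio test on column x_4 — row 1: (117/5)/(12/5) = 39/4; row 2: entry -1/5 ≤ 0; row 3: (6/5)/(1/5) = 6. Minimum is 6 at row 3 (x_3 leaves); pivot element 1/5.
Divide row 3 by 1/5; eliminate column x_4 from the other rows.
Z-row update in column x_3: 0 − (-2)·5 = 10.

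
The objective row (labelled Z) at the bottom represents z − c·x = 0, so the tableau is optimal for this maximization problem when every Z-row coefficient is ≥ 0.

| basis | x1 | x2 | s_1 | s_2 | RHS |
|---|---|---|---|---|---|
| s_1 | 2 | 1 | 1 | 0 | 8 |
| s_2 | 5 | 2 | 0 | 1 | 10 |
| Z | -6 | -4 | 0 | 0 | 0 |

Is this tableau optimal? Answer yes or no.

The Z-row has a negative entry -6 in column x1, so it is not optimal.

no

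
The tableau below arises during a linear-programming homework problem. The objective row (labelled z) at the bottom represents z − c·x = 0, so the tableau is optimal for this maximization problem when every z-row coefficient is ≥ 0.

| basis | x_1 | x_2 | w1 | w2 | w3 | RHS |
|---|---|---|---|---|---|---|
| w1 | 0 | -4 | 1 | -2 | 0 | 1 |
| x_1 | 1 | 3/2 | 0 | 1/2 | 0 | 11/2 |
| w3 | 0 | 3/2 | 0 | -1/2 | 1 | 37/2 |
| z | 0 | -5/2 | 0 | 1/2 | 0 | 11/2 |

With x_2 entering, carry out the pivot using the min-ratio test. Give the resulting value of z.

44/3

Ratio test on column x_2 — row 1: entry -4 ≤ 0; row 2: (11/2)/(3/2) = 11/3; row 3: (37/2)/(3/2) = 37/3. Minimum is 11/3 at row 2 (x_1 leaves); pivot element 3/2.
Pivot on row 2; the z-row RHS becomes 11/2 − (-5/2)·(11/3) = 44/3.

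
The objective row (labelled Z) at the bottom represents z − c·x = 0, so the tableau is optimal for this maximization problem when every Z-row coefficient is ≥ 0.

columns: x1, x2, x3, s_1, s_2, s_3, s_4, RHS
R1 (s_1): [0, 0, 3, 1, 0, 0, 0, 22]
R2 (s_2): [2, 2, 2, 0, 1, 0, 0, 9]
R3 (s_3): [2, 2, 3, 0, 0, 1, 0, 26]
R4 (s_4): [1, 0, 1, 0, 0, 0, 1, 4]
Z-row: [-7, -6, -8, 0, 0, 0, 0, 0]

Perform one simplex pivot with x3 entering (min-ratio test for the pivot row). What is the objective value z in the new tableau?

32

Ratio test on column x3 — row 1: 22/3 = 22/3; row 2: 9/2 = 9/2; row 3: 26/3 = 26/3; row 4: 4/1 = 4. Minimum is 4 at row 4 (s_4 leaves); pivot element 1.
Pivot on row 4; the Z-row RHS becomes 0 − (-8)·4 = 32.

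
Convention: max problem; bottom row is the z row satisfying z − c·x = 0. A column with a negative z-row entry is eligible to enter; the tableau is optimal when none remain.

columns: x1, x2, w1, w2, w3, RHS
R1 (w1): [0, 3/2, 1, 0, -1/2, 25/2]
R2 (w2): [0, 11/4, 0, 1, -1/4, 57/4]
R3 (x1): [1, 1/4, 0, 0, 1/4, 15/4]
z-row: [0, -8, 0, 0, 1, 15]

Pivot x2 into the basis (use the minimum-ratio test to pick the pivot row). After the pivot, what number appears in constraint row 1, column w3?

-4/11

Ratio test on column x2 — row 1: (25/2)/(3/2) = 25/3; row 2: (57/4)/(11/4) = 57/11; row 3: (15/4)/(1/4) = 15. Minimum is 57/11 at row 2 (w2 leaves); pivot element 11/4.
Divide row 2 by 11/4; eliminate column x2 from the other rows.
Row 1 update in column w3: -1/2 − (3/2)·(-1/11) = -4/11.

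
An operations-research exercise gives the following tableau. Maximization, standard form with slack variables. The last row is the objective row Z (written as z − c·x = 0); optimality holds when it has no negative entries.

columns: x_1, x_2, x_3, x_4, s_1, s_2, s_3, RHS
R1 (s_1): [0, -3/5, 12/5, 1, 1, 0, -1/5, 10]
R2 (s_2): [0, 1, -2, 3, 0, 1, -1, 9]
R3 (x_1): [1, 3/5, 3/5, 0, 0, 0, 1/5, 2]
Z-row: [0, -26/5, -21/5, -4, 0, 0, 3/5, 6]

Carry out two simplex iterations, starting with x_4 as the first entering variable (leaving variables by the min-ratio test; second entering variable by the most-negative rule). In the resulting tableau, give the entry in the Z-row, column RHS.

1549/46

Ratio test on column x_4 — row 1: 10/1 = 10; row 2: 9/3 = 3; row 3: entry 0 ≤ 0. Minimum is 3 at row 2 (s_2 leaves); pivot element 3.
Divide row 2 by 3; eliminate column x_4 from the other rows.
Second iteration: most negative Z-row entry is -103/15 in column x_3, so x_3 enters.
Ratio test on column x_3 — row 1: 7/(46/15) = 105/46; row 2: entry -2/3 ≤ 0; row 3: 2/(3/5) = 10/3. Minimum is 105/46 at row 1 (s_1 leaves); pivot element 46/15.
Divide row 1 by 46/15; eliminate column x_3 from the other rows.
After both pivots, the entry at the Z-row, column RHS is 1549/46.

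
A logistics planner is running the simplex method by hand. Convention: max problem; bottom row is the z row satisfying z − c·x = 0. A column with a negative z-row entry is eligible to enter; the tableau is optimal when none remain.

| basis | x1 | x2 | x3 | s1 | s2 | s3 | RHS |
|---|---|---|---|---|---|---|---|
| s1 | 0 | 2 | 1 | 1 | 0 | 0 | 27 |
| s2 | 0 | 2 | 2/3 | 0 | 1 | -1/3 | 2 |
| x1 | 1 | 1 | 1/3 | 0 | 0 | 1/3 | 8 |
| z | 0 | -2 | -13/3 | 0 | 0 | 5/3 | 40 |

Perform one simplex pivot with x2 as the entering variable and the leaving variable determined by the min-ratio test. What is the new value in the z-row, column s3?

4/3

Ratio test on column x2 — row 1: 27/2 = 27/2; row 2: 2/2 = 1; row 3: 8/1 = 8. Minimum is 1 at row 2 (s2 leaves); pivot element 2.
Divide row 2 by 2; eliminate column x2 from the other rows.
z-row update in column s3: 5/3 − (-2)·(-1/6) = 4/3.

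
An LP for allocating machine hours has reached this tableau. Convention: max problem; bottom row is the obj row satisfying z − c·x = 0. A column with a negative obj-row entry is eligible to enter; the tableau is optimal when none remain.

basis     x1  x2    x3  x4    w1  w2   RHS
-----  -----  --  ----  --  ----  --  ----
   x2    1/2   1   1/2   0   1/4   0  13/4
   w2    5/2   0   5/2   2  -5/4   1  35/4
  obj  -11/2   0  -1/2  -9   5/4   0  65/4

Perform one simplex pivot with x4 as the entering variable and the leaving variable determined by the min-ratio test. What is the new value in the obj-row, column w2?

Ratio test on column x4 — row 1: entry 0 ≤ 0; row 2: (35/4)/2 = 35/8. Minimum is 35/8 at row 2 (w2 leaves); pivot element 2.
Divide row 2 by 2; eliminate column x4 from the other rows.
obj-row update in column w2: 0 − (-9)·(1/2) = 9/2.

9/2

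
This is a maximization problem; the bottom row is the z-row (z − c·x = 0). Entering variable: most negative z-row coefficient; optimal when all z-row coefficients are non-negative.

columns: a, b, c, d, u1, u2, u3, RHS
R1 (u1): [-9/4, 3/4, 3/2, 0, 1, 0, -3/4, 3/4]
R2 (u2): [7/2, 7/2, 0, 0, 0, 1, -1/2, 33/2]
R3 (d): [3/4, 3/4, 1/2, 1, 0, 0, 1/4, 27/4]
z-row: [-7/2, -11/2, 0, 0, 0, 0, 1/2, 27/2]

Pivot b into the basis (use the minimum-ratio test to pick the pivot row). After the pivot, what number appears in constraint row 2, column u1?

-14/3

Ratio test on column b — row 1: (3/4)/(3/4) = 1; row 2: (33/2)/(7/2) = 33/7; row 3: (27/4)/(3/4) = 9. Minimum is 1 at row 1 (u1 leaves); pivot element 3/4.
Divide row 1 by 3/4; eliminate column b from the other rows.
Row 2 update in column u1: 0 − (7/2)·(4/3) = -14/3.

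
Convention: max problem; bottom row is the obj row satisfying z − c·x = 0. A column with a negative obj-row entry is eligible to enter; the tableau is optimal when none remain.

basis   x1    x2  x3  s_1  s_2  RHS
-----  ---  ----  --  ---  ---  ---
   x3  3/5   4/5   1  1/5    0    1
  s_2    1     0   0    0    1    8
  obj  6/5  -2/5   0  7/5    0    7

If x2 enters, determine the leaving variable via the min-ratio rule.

x3

Column x2 entries and ratios — x3: 1/(4/5) = 5/4; s_2: 0 ≤ 0, skip.
Smallest ratio is 5/4 in the row of x3, so x3 leaves.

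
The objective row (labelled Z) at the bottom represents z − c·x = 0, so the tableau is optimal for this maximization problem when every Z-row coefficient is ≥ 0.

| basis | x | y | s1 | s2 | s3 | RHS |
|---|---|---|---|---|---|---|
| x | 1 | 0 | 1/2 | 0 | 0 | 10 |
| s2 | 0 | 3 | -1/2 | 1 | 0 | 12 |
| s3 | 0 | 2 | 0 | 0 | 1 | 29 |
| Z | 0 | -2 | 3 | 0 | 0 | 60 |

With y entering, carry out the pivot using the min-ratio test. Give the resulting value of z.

68

Ratio test on column y — row 1: entry 0 ≤ 0; row 2: 12/3 = 4; row 3: 29/2 = 29/2. Minimum is 4 at row 2 (s2 leaves); pivot element 3.
Pivot on row 2; the Z-row RHS becomes 60 − (-2)·4 = 68.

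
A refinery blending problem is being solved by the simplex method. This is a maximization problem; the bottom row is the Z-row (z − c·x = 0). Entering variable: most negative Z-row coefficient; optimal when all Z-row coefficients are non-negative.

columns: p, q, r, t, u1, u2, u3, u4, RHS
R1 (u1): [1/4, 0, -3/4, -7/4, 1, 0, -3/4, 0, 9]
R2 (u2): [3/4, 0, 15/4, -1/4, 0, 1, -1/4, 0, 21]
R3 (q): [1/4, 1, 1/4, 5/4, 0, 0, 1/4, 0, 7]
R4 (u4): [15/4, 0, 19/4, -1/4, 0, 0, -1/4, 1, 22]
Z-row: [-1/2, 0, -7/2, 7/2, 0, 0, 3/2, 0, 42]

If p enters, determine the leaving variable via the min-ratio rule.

u4

Column p entries and ratios — u1: 9/(1/4) = 36; u2: 21/(3/4) = 28; q: 7/(1/4) = 28; u4: 22/(15/4) = 88/15.
Smallest ratio is 88/15 in the row of u4, so u4 leaves.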